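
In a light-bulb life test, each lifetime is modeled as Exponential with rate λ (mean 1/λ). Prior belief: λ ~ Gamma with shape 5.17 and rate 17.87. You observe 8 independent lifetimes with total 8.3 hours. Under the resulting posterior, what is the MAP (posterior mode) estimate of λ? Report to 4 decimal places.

With a Gamma(shape α, rate β) prior on the exponential rate λ, the posterior after n observations with total T = Σxᵢ is Gamma(α+n, β+T).
Posterior: Gamma(5.17+8, 17.87+8.3) = Gamma(13.17, 26.17).
Mode = (α−1)/β = 0.4650.

0.4650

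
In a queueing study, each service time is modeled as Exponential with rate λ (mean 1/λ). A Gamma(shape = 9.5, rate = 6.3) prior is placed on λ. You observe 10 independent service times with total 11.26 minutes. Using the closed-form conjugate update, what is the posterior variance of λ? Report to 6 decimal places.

With a Gamma(shape α, rate β) prior on the exponential rate λ, the posterior after n observations with total T = Σxᵢ is Gamma(α+n, β+T).
Posterior: Gamma(9.5+10, 6.3+11.26) = Gamma(19.5, 17.56).
Var = α/β² = 0.063239.

0.063239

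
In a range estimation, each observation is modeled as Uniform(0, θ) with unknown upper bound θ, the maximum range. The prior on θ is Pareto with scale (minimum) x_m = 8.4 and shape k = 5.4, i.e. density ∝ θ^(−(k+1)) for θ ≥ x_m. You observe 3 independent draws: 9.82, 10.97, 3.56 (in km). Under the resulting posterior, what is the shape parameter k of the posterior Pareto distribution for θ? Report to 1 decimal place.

8.4

A Pareto(scale x_m, shape k) prior on the upper bound θ of Uniform(0, θ) is conjugate: posterior is Pareto(max(x_m, max xᵢ), k + n).
Sample maximum = 10.97; prior scale x_m = 8.4 → posterior scale = max = 10.97.
Posterior shape = 5.4 + 3 = 8.4.
Posterior shape k = 8.4.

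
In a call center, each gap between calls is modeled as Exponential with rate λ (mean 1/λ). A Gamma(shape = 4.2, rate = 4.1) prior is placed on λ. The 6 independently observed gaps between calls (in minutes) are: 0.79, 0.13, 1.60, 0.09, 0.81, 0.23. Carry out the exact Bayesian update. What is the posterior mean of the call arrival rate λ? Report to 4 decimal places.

1.3161

With a Gamma(shape α, rate β) prior on the exponential rate λ, the posterior after n observations with total T = Σxᵢ is Gamma(α+n, β+T).
Sum of observations T = 3.65 minutes; n = 6.
Posterior: Gamma(4.2+6, 4.1+3.65) = Gamma(10.2, 7.75).
Posterior mean of λ = α/β = 10.2/7.75 = 1.3161.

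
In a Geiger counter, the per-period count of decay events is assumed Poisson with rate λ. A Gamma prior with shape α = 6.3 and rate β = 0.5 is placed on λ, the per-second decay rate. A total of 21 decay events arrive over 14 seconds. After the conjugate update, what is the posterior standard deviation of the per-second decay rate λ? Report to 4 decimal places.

With a Gamma(shape α, rate β) prior, the Poisson likelihood is conjugate: the posterior is Gamma(α + ΣXᵢ, β + n).
Posterior: Gamma(α+S, β+n) = Gamma(6.3+21, 0.5+14) = Gamma(27.3, 14.5).
SD = √α/β = √27.3/14.5 = 0.3603.

0.3603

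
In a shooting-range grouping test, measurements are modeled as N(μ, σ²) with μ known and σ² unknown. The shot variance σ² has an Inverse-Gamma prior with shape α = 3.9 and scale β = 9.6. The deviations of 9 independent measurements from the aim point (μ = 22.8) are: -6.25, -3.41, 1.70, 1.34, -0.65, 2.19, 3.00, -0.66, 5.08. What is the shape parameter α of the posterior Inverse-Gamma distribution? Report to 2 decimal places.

With known mean μ and an Inverse-Gamma(α, β) prior on σ², the Normal likelihood is conjugate: posterior is Inv-Gamma(α + n/2, β + Σ(xᵢ−μ)²/2).
Σ(xᵢ−μ)² = (-6.25)² + (-3.41)² + (1.70)² + (1.34)² + (-0.65)² + (2.19)² + (3.00)² + (-0.66)² + (5.08)² = 95.8368.
Posterior: Inv-Gamma(3.9 + 9/2, 9.6 + 95.8368/2) = Inv-Gamma(8.40, 57.51840).
Posterior α = 8.40.

8.40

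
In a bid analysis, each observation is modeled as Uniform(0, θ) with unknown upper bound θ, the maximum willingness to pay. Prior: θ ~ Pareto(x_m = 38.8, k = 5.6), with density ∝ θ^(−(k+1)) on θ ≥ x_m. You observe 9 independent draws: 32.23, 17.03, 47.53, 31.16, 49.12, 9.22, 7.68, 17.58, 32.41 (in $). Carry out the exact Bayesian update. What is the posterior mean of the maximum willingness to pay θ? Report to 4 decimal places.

A Pareto(scale x_m, shape k) prior on the upper bound θ of Uniform(0, θ) is conjugate: posterior is Pareto(max(x_m, max xᵢ), k + n).
Sample maximum = 49.12; prior scale x_m = 38.8 → posterior scale = max = 49.12.
Posterior shape = 5.6 + 9 = 14.6.
E[θ|data] = k·x_m/(k−1) = 14.6·49.12/13.6 = 52.7318.

52.7318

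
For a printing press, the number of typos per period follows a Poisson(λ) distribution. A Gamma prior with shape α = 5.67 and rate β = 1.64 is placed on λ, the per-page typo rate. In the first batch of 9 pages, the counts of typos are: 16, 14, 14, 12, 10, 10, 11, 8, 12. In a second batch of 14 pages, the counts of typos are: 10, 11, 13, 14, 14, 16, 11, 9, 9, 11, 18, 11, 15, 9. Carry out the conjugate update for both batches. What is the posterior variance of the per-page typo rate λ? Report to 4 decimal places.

0.4672

With a Gamma(shape α, rate β) prior, the Poisson likelihood is conjugate: the posterior is Gamma(α + ΣXᵢ, β + n).
Batch 1: sum of counts S = 107 over n = 9 pages.
After batch 1: Gamma(α+S, β+n) = Gamma(5.67+107, 1.64+9) = Gamma(112.67, 10.64).
Batch 2: sum of counts S = 171 over n = 14 pages.
After batch 2: Gamma(α+S, β+n) = Gamma(112.67+171, 10.64+14) = Gamma(283.67, 24.64).
Var = α/β² = 283.67/24.64² = 0.4672.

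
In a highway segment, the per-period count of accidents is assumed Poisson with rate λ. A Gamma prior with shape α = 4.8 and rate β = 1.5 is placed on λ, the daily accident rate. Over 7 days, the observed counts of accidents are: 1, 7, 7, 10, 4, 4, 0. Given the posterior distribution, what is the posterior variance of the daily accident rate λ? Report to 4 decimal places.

0.5232

With a Gamma(shape α, rate β) prior, the Poisson likelihood is conjugate: the posterior is Gamma(α + ΣXᵢ, β + n).
Sum of counts S = 33 over n = 7 days.
Posterior: Gamma(α+S, β+n) = Gamma(4.8+33, 1.5+7) = Gamma(37.8, 8.5).
Var = α/β² = 37.8/8.5² = 0.5232.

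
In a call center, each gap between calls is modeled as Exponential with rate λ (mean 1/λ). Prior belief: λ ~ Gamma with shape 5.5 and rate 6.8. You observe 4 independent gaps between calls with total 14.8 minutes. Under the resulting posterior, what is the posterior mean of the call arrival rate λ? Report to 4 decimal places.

0.4398

With a Gamma(shape α, rate β) prior on the exponential rate λ, the posterior after n observations with total T = Σxᵢ is Gamma(α+n, β+T).
Posterior: Gamma(5.5+4, 6.8+14.8) = Gamma(9.5, 21.6).
Posterior mean of λ = α/β = 9.5/21.6 = 0.4398.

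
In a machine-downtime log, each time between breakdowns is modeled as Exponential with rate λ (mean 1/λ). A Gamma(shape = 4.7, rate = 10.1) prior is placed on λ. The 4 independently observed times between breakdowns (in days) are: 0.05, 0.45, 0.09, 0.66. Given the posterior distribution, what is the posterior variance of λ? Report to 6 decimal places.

0.067535

With a Gamma(shape α, rate β) prior on the exponential rate λ, the posterior after n observations with total T = Σxᵢ is Gamma(α+n, β+T).
Sum of observations T = 1.25 days; n = 4.
Posterior: Gamma(4.7+4, 10.1+1.25) = Gamma(8.7, 11.35).
Var = α/β² = 0.067535.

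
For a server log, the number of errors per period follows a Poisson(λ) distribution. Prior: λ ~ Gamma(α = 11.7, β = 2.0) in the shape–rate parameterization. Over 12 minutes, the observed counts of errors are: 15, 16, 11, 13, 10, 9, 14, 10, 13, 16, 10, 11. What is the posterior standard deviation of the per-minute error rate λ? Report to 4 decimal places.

0.9027

With a Gamma(shape α, rate β) prior, the Poisson likelihood is conjugate: the posterior is Gamma(α + ΣXᵢ, β + n).
Sum of counts S = 148 over n = 12 minutes.
Posterior: Gamma(α+S, β+n) = Gamma(11.7+148, 2.0+12) = Gamma(159.7, 14.0).
SD = √α/β = √159.7/14.0 = 0.9027.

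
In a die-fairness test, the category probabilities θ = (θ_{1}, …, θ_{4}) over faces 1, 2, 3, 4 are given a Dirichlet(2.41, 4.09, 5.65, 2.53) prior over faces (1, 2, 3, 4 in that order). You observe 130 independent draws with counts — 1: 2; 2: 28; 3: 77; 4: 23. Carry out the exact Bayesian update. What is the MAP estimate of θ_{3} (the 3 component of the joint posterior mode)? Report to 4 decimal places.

0.5804

The Dirichlet prior is conjugate to the Multinomial likelihood: each posterior αⱼ = prior αⱼ + observed count nⱼ.
Posterior concentration: (4.41, 32.09, 82.65, 25.53), total = 144.68.
Joint mode component: (α_{3}−1)/(Σα−K) = 81.65/140.68 = 0.5804.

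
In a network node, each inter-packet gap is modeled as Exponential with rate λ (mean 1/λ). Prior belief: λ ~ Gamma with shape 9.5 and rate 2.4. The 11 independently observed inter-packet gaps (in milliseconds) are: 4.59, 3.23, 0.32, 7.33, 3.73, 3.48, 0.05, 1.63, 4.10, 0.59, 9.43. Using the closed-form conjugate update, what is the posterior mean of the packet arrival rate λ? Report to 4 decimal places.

With a Gamma(shape α, rate β) prior on the exponential rate λ, the posterior after n observations with total T = Σxᵢ is Gamma(α+n, β+T).
Sum of observations T = 38.48 milliseconds; n = 11.
Posterior: Gamma(9.5+11, 2.4+38.48) = Gamma(20.5, 40.88).
Posterior mean of λ = α/β = 20.5/40.88 = 0.5015.

0.5015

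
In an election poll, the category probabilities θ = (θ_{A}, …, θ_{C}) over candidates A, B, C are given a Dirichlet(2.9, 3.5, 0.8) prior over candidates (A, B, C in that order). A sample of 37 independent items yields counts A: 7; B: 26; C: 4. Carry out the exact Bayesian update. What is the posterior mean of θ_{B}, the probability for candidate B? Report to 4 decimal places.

The Dirichlet prior is conjugate to the Multinomial likelihood: each posterior αⱼ = prior αⱼ + observed count nⱼ.
Posterior concentration: (9.9, 29.5, 4.8), total = 44.2.
E[θ_{B}|data] = α_{B}/Σα = 29.5/44.2 = 0.6674.

0.6674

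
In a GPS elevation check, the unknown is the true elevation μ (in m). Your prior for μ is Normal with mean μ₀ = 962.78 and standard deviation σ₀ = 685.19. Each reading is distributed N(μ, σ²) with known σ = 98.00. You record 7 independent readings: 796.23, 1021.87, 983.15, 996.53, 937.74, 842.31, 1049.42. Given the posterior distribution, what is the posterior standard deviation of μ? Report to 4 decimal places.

For Normal data with known variance σ², a Normal(μ₀, σ₀²) prior on μ is conjugate. Posterior precision = 1/σ₀² + n/σ²; posterior mean is the precision-weighted average of μ₀ and x̄.
σ₀² = 685.19² = 469485.3361, σ² = 98.00² = 9604; σ² + n·σ₀² = 9604 + 7·469485.3361 = 3296001.3527.
Posterior precision = 1/σ₀² + n/σ² = 1/469485.3361 + 7/9604 = (σ² + n·σ₀²)/(σ₀²σ²) = 3296001.3527/(469485.3361·9604); posterior variance σₙ² = σ₀²σ²/(σ² + n·σ₀²) = 469485.3361·9604/3296001.3527 = 1368.002220.
Posterior SD = √σₙ² = √(469485.3361·9604/3296001.3527) = 36.9865.

36.9865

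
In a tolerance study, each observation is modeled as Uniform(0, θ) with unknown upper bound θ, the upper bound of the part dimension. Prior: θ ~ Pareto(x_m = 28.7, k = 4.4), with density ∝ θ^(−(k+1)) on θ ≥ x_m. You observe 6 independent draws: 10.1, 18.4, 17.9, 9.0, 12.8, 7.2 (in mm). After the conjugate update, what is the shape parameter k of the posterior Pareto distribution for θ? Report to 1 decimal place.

10.4

A Pareto(scale x_m, shape k) prior on the upper bound θ of Uniform(0, θ) is conjugate: posterior is Pareto(max(x_m, max xᵢ), k + n).
Sample maximum = 18.4; prior scale x_m = 28.7 → posterior scale = max = 28.7.
Posterior shape = 4.4 + 6 = 10.4.
Posterior shape k = 10.4.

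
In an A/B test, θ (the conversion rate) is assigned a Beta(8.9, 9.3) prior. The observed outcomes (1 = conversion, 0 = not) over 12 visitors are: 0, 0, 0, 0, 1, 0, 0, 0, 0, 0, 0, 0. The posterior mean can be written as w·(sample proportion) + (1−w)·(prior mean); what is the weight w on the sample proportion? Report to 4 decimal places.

The Beta prior is conjugate to a Binomial/Bernoulli likelihood; the update adds successes to α and failures to β.
Posterior mean = (α₀+k)/(α₀+β₀+n) = [n/(α₀+β₀+n)]·(k/n) + [(α₀+β₀)/(α₀+β₀+n)]·α₀/(α₀+β₀), so only n and the prior enter the weight.
The weight on the data is w = n/(α₀+β₀+n) = 12/(8.9+9.3+12) = 12/30.2 = 0.3974.

0.3974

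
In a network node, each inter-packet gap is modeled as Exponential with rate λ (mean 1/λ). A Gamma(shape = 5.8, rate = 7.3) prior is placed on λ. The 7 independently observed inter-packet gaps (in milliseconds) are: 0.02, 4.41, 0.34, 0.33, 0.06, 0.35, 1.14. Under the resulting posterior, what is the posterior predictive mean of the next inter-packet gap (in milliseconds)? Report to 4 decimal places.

With a Gamma(shape α, rate β) prior on the exponential rate λ, the posterior after n observations with total T = Σxᵢ is Gamma(α+n, β+T).
Sum of observations T = 6.65 milliseconds; n = 7.
Posterior: Gamma(5.8+7, 7.3+6.65) = Gamma(12.8, 13.95).
The predictive distribution for the next observation is Lomax; its mean is β/(α−1) = 13.95/11.8 = 1.1822.

1.1822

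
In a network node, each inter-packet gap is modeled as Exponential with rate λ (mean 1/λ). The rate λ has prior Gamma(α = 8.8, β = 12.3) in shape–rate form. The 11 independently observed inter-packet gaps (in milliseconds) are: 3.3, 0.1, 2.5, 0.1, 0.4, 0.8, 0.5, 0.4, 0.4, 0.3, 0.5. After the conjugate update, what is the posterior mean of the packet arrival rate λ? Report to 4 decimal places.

0.9167

With a Gamma(shape α, rate β) prior on the exponential rate λ, the posterior after n observations with total T = Σxᵢ is Gamma(α+n, β+T).
Sum of observations T = 9.3 milliseconds; n = 11.
Posterior: Gamma(8.8+11, 12.3+9.3) = Gamma(19.8, 21.6).
Posterior mean of λ = α/β = 19.8/21.6 = 0.9167.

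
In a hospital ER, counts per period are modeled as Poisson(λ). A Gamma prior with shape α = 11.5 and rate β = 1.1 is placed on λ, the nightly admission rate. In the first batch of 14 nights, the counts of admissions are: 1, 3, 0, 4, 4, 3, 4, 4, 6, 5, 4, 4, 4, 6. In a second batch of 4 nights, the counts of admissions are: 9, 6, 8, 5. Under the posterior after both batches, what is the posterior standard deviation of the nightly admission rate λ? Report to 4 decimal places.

0.5008

With a Gamma(shape α, rate β) prior, the Poisson likelihood is conjugate: the posterior is Gamma(α + ΣXᵢ, β + n).
Batch 1: sum of counts S = 52 over n = 14 nights.
After batch 1: Gamma(α+S, β+n) = Gamma(11.5+52, 1.1+14) = Gamma(63.5, 15.1).
Batch 2: sum of counts S = 28 over n = 4 nights.
After batch 2: Gamma(α+S, β+n) = Gamma(63.5+28, 15.1+4) = Gamma(91.5, 19.1).
SD = √α/β = √91.5/19.1 = 0.5008.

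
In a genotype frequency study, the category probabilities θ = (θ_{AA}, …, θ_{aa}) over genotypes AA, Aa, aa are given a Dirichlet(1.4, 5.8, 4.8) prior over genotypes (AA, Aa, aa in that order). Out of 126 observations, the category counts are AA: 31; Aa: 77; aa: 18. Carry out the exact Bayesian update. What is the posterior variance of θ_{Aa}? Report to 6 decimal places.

The Dirichlet prior is conjugate to the Multinomial likelihood: each posterior αⱼ = prior αⱼ + observed count nⱼ.
Posterior concentration: (32.4, 82.8, 22.8), total = 138.0.
Var[θ_j] = α_j(Σα−α_j)/((Σα)²(Σα+1)) = 82.8·55.2/(138.0²·139.0) = 0.001727.

0.001727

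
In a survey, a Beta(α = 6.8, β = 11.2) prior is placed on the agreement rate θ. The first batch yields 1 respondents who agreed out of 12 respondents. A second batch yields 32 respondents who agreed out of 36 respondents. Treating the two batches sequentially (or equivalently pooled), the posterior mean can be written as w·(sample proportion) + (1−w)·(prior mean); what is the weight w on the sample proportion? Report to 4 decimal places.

0.7273

The Beta prior is conjugate to a Binomial/Bernoulli likelihood; the update adds successes to α and failures to β.
Total number of respondents: n = 12 + 36 = 48.
Posterior mean = (α₀+k)/(α₀+β₀+n) = [n/(α₀+β₀+n)]·(k/n) + [(α₀+β₀)/(α₀+β₀+n)]·α₀/(α₀+β₀), so only n and the prior enter the weight.
The weight on the data is w = n/(α₀+β₀+n) = 48/(6.8+11.2+48) = 48/66.0 = 0.7273.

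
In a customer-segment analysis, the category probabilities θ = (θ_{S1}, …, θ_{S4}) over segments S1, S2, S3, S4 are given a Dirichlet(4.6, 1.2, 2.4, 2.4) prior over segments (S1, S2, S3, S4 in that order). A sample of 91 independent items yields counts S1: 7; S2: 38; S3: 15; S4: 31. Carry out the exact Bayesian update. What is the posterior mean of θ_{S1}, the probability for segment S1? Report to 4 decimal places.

0.1142

The Dirichlet prior is conjugate to the Multinomial likelihood: each posterior αⱼ = prior αⱼ + observed count nⱼ.
Posterior concentration: (11.6, 39.2, 17.4, 33.4), total = 101.6.
E[θ_{S1}|data] = α_{S1}/Σα = 11.6/101.6 = 0.1142.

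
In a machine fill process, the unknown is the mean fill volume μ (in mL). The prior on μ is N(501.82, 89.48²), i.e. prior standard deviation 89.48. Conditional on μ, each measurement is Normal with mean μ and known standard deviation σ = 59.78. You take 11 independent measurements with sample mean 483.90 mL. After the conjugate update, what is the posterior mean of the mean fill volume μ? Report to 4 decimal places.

For Normal data with known variance σ², a Normal(μ₀, σ₀²) prior on μ is conjugate. Posterior precision = 1/σ₀² + n/σ²; posterior mean is the precision-weighted average of μ₀ and x̄.
n·x̄ = 11·483.90 = 5322.9.
σ₀² = 89.48² = 8006.6704, σ² = 59.78² = 3573.6484; σ² + n·σ₀² = 3573.6484 + 11·8006.6704 = 91647.0228.
Posterior mean = (μ₀/σ₀² + n·x̄/σ²)/(1/σ₀² + n/σ²) = (σ²·μ₀ + σ₀²·n·x̄)/(σ² + n·σ₀²) = (3573.6484·501.82 + 8006.6704·5322.9)/91647.0228 = 44412034.112248/91647.0228 = 484.5988.

484.5988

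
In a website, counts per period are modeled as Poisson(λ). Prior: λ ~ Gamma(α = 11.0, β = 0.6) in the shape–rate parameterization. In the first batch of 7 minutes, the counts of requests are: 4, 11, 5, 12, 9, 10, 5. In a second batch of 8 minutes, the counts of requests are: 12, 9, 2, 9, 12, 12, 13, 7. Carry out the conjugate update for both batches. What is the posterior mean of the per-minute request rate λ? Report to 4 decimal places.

With a Gamma(shape α, rate β) prior, the Poisson likelihood is conjugate: the posterior is Gamma(α + ΣXᵢ, β + n).
Batch 1: sum of counts S = 56 over n = 7 minutes.
After batch 1: Gamma(α+S, β+n) = Gamma(11.0+56, 0.6+7) = Gamma(67.0, 7.6).
Batch 2: sum of counts S = 76 over n = 8 minutes.
After batch 2: Gamma(α+S, β+n) = Gamma(67.0+76, 7.6+8) = Gamma(143.0, 15.6).
Posterior mean = α/β = 143.0/15.6 = 9.1667.

9.1667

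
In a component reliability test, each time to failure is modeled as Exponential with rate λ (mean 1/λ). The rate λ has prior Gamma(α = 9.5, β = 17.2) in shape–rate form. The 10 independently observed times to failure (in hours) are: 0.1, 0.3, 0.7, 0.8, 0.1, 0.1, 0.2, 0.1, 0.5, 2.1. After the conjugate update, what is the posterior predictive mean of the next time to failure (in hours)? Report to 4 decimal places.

1.2000

With a Gamma(shape α, rate β) prior on the exponential rate λ, the posterior after n observations with total T = Σxᵢ is Gamma(α+n, β+T).
Sum of observations T = 5.0 hours; n = 10.
Posterior: Gamma(9.5+10, 17.2+5.0) = Gamma(19.5, 22.2).
The predictive distribution for the next observation is Lomax; its mean is β/(α−1) = 22.2/18.5 = 1.2000.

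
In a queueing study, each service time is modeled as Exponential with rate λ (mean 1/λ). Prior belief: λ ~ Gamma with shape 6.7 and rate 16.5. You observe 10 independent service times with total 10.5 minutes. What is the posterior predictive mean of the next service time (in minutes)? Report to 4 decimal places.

With a Gamma(shape α, rate β) prior on the exponential rate λ, the posterior after n observations with total T = Σxᵢ is Gamma(α+n, β+T).
Posterior: Gamma(6.7+10, 16.5+10.5) = Gamma(16.7, 27.0).
The predictive distribution for the next observation is Lomax; its mean is β/(α−1) = 27.0/15.7 = 1.7197.

1.7197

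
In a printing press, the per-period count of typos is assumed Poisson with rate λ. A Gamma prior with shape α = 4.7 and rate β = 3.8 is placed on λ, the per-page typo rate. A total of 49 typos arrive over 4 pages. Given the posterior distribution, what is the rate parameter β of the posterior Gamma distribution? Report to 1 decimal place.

7.8

With a Gamma(shape α, rate β) prior, the Poisson likelihood is conjugate: the posterior is Gamma(α + ΣXᵢ, β + n).
Posterior: Gamma(α+S, β+n) = Gamma(4.7+49, 3.8+4) = Gamma(53.7, 7.8).
Posterior β = 7.8.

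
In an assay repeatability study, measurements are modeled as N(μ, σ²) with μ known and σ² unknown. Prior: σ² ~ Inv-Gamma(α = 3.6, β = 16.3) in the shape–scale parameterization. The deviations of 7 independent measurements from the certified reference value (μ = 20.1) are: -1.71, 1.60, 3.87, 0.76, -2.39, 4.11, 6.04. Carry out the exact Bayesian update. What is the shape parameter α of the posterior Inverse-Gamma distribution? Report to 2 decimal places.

7.10

With known mean μ and an Inverse-Gamma(α, β) prior on σ², the Normal likelihood is conjugate: posterior is Inv-Gamma(α + n/2, β + Σ(xᵢ−μ)²/2).
Σ(xᵢ−μ)² = (-1.71)² + (1.60)² + (3.87)² + (0.76)² + (-2.39)² + (4.11)² + (6.04)² = 80.1244.
Posterior: Inv-Gamma(3.6 + 7/2, 16.3 + 80.1244/2) = Inv-Gamma(7.10, 56.36220).
Posterior α = 7.10.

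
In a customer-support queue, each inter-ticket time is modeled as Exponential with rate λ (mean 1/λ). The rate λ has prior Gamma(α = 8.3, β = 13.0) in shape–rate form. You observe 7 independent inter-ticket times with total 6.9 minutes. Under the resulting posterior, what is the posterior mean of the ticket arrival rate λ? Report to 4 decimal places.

0.7688

With a Gamma(shape α, rate β) prior on the exponential rate λ, the posterior after n observations with total T = Σxᵢ is Gamma(α+n, β+T).
Posterior: Gamma(8.3+7, 13.0+6.9) = Gamma(15.3, 19.9).
Posterior mean of λ = α/β = 15.3/19.9 = 0.7688.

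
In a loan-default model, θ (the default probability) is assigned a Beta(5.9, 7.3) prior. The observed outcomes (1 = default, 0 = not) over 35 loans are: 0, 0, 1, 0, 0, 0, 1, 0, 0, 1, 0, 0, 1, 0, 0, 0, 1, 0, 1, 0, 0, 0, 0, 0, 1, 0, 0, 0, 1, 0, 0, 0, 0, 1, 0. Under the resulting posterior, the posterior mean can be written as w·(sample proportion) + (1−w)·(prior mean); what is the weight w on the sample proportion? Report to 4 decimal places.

0.7261

The Beta prior is conjugate to a Binomial/Bernoulli likelihood; the update adds successes to α and failures to β.
Posterior mean = (α₀+k)/(α₀+β₀+n) = [n/(α₀+β₀+n)]·(k/n) + [(α₀+β₀)/(α₀+β₀+n)]·α₀/(α₀+β₀), so only n and the prior enter the weight.
The weight on the data is w = n/(α₀+β₀+n) = 35/(5.9+7.3+35) = 35/48.2 = 0.7261.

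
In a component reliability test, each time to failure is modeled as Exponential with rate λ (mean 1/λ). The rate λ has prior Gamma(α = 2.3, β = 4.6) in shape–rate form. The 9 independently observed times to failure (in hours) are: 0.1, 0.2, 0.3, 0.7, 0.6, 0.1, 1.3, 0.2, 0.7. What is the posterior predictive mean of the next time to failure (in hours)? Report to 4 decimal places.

0.8544

With a Gamma(shape α, rate β) prior on the exponential rate λ, the posterior after n observations with total T = Σxᵢ is Gamma(α+n, β+T).
Sum of observations T = 4.2 hours; n = 9.
Posterior: Gamma(2.3+9, 4.6+4.2) = Gamma(11.3, 8.8).
The predictive distribution for the next observation is Lomax; its mean is β/(α−1) = 8.8/10.3 = 0.8544.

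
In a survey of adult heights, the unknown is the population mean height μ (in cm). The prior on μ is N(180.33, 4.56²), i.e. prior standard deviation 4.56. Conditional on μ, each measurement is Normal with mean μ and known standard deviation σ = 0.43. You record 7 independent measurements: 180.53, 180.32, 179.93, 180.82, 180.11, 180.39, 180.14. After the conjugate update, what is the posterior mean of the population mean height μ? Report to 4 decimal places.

180.3200

For Normal data with known variance σ², a Normal(μ₀, σ₀²) prior on μ is conjugate. Posterior precision = 1/σ₀² + n/σ²; posterior mean is the precision-weighted average of μ₀ and x̄.
Σxᵢ = 180.53 + 180.32 + 179.93 + 180.82 + 180.11 + 180.39 + 180.14 = 1262.24, so n·x̄ = 1262.24.
σ₀² = 4.56² = 20.7936, σ² = 0.43² = 0.1849; σ² + n·σ₀² = 0.1849 + 7·20.7936 = 145.7401.
Posterior mean = (μ₀/σ₀² + n·x̄/σ²)/(1/σ₀² + n/σ²) = (σ²·μ₀ + σ₀²·n·x̄)/(σ² + n·σ₀²) = (0.1849·180.33 + 20.7936·1262.24)/145.7401 = 26279.856681/145.7401 = 180.3200.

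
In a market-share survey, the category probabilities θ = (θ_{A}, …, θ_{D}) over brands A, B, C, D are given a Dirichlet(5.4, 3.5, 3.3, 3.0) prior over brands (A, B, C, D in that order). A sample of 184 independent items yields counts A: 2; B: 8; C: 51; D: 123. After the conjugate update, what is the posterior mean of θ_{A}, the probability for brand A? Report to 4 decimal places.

The Dirichlet prior is conjugate to the Multinomial likelihood: each posterior αⱼ = prior αⱼ + observed count nⱼ.
Posterior concentration: (7.4, 11.5, 54.3, 126.0), total = 199.2.
E[θ_{A}|data] = α_{A}/Σα = 7.4/199.2 = 0.0371.

0.0371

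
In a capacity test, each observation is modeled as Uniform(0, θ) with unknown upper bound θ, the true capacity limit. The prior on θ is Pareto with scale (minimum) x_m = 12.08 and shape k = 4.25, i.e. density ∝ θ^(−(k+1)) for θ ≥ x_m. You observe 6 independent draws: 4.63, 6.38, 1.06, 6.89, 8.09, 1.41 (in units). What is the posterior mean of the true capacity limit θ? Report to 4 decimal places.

A Pareto(scale x_m, shape k) prior on the upper bound θ of Uniform(0, θ) is conjugate: posterior is Pareto(max(x_m, max xᵢ), k + n).
Sample maximum = 8.09; prior scale x_m = 12.08 → posterior scale = max = 12.08.
Posterior shape = 4.25 + 6 = 10.25.
E[θ|data] = k·x_m/(k−1) = 10.25·12.08/9.25 = 13.3859.

13.3859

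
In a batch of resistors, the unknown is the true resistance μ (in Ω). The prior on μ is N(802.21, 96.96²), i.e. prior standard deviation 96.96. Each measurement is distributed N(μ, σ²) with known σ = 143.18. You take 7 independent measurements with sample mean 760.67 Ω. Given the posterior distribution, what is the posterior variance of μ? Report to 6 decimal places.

2233.021068

For Normal data with known variance σ², a Normal(μ₀, σ₀²) prior on μ is conjugate. Posterior precision = 1/σ₀² + n/σ²; posterior mean is the precision-weighted average of μ₀ and x̄.
σ₀² = 96.96² = 9401.2416, σ² = 143.18² = 20500.5124; σ² + n·σ₀² = 20500.5124 + 7·9401.2416 = 86309.2036.
Posterior precision = 1/σ₀² + n/σ² = 1/9401.2416 + 7/20500.5124 = (σ² + n·σ₀²)/(σ₀²σ²) = 86309.2036/(9401.2416·20500.5124); posterior variance σₙ² = σ₀²σ²/(σ² + n·σ₀²) = 9401.2416·20500.5124/86309.2036 = 2233.021068.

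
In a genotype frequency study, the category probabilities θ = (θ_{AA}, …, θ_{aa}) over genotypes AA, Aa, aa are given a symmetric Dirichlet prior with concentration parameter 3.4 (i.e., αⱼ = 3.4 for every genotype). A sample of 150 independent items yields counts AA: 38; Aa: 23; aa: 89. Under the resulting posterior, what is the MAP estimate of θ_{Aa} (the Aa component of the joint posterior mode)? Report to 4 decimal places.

0.1616

The Dirichlet prior is conjugate to the Multinomial likelihood: each posterior αⱼ = prior αⱼ + observed count nⱼ.
Posterior concentration: (41.4, 26.4, 92.4), total = 160.2.
Joint mode component: (α_{Aa}−1)/(Σα−K) = 25.4/157.2 = 0.1616.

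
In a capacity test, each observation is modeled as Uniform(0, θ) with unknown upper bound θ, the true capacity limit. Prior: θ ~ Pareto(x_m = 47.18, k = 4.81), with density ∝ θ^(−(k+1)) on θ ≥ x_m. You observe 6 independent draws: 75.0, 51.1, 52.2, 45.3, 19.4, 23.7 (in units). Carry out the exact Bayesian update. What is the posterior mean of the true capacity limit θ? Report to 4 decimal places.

82.6453

A Pareto(scale x_m, shape k) prior on the upper bound θ of Uniform(0, θ) is conjugate: posterior is Pareto(max(x_m, max xᵢ), k + n).
Sample maximum = 75.0; prior scale x_m = 47.18 → posterior scale = max = 75.00.
Posterior shape = 4.81 + 6 = 10.81.
E[θ|data] = k·x_m/(k−1) = 10.81·75.00/9.81 = 82.6453.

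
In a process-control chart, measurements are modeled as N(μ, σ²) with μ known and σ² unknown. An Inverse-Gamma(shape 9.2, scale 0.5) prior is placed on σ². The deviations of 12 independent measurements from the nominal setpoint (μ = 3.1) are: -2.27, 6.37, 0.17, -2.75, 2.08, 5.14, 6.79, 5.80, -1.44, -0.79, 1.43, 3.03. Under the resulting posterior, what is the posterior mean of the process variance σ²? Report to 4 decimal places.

6.2935

With known mean μ and an Inverse-Gamma(α, β) prior on σ², the Normal likelihood is conjugate: posterior is Inv-Gamma(α + n/2, β + Σ(xᵢ−μ)²/2).
Σ(xᵢ−μ)² = (-2.27)² + (6.37)² + (0.17)² + (-2.75)² + (2.08)² + (5.14)² + (6.79)² + (5.80)² + (-1.44)² + (-0.79)² + (1.43)² + (3.03)² = 177.7348.
Posterior: Inv-Gamma(9.2 + 12/2, 0.5 + 177.7348/2) = Inv-Gamma(15.20, 89.36740).
E[σ²|data] = β/(α−1) = 89.36740/14.20 = 6.2935.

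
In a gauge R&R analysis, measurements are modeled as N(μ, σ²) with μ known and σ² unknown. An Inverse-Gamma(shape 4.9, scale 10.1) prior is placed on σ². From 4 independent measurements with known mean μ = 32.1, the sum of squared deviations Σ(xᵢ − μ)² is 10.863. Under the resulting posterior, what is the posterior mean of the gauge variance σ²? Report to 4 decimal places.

With known mean μ and an Inverse-Gamma(α, β) prior on σ², the Normal likelihood is conjugate: posterior is Inv-Gamma(α + n/2, β + Σ(xᵢ−μ)²/2).
Posterior: Inv-Gamma(4.9 + 4/2, 10.1 + 10.863/2) = Inv-Gamma(6.90, 15.5315).
E[σ²|data] = β/(α−1) = 15.5315/5.90 = 2.6325.

2.6325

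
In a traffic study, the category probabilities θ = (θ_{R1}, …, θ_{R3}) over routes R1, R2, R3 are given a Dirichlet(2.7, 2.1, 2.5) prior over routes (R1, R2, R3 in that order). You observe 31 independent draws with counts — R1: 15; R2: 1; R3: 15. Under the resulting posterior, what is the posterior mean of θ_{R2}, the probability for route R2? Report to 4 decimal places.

0.0809

The Dirichlet prior is conjugate to the Multinomial likelihood: each posterior αⱼ = prior αⱼ + observed count nⱼ.
Posterior concentration: (17.7, 3.1, 17.5), total = 38.3.
E[θ_{R2}|data] = α_{R2}/Σα = 3.1/38.3 = 0.0809.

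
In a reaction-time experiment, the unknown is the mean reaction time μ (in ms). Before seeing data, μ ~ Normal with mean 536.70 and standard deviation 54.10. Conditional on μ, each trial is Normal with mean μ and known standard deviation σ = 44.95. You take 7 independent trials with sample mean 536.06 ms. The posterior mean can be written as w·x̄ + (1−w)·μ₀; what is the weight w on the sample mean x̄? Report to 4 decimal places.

0.9102

For Normal data with known variance σ², a Normal(μ₀, σ₀²) prior on μ is conjugate. Posterior precision = 1/σ₀² + n/σ²; posterior mean is the precision-weighted average of μ₀ and x̄.
σ₀² = 54.10² = 2926.81, σ² = 44.95² = 2020.5025. Prior precision 1/σ₀² = 1/2926.81; data precision n/σ² = 7/2020.5025.
w = (n/σ²)/(1/σ₀² + n/σ²) = n·σ₀²/(σ² + n·σ₀²) = 7·2926.81/(2020.5025 + 7·2926.81) = 20487.67/22508.1725 = 0.9102.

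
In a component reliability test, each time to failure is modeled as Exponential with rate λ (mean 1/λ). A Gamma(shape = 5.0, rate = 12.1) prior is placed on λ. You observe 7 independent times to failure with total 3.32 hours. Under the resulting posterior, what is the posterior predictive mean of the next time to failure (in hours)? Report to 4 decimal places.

With a Gamma(shape α, rate β) prior on the exponential rate λ, the posterior after n observations with total T = Σxᵢ is Gamma(α+n, β+T).
Posterior: Gamma(5.0+7, 12.1+3.32) = Gamma(12.0, 15.42).
The predictive distribution for the next observation is Lomax; its mean is β/(α−1) = 15.42/11.0 = 1.4018.

1.4018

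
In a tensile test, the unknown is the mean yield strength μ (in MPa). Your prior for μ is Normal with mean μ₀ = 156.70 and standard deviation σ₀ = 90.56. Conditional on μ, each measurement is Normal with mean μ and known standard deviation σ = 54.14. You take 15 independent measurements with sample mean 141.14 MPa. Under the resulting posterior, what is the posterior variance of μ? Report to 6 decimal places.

190.861615

For Normal data with known variance σ², a Normal(μ₀, σ₀²) prior on μ is conjugate. Posterior precision = 1/σ₀² + n/σ²; posterior mean is the precision-weighted average of μ₀ and x̄.
σ₀² = 90.56² = 8201.1136, σ² = 54.14² = 2931.1396; σ² + n·σ₀² = 2931.1396 + 15·8201.1136 = 125947.8436.
Posterior precision = 1/σ₀² + n/σ² = 1/8201.1136 + 15/2931.1396 = (σ² + n·σ₀²)/(σ₀²σ²) = 125947.8436/(8201.1136·2931.1396); posterior variance σₙ² = σ₀²σ²/(σ² + n·σ₀²) = 8201.1136·2931.1396/125947.8436 = 190.861615.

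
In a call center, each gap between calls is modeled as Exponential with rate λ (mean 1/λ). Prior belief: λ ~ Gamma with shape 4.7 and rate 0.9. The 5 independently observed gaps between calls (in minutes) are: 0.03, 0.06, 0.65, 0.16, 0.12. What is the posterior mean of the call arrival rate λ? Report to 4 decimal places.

5.0521

With a Gamma(shape α, rate β) prior on the exponential rate λ, the posterior after n observations with total T = Σxᵢ is Gamma(α+n, β+T).
Sum of observations T = 1.02 minutes; n = 5.
Posterior: Gamma(4.7+5, 0.9+1.02) = Gamma(9.7, 1.92).
Posterior mean of λ = α/β = 9.7/1.92 = 5.0521.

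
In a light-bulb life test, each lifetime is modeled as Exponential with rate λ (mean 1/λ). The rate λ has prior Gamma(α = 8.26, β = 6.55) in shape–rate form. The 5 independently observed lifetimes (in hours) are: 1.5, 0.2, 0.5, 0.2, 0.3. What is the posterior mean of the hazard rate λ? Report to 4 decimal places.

With a Gamma(shape α, rate β) prior on the exponential rate λ, the posterior after n observations with total T = Σxᵢ is Gamma(α+n, β+T).
Sum of observations T = 2.7 hours; n = 5.
Posterior: Gamma(8.26+5, 6.55+2.7) = Gamma(13.26, 9.25).
Posterior mean of λ = α/β = 13.26/9.25 = 1.4335.

1.4335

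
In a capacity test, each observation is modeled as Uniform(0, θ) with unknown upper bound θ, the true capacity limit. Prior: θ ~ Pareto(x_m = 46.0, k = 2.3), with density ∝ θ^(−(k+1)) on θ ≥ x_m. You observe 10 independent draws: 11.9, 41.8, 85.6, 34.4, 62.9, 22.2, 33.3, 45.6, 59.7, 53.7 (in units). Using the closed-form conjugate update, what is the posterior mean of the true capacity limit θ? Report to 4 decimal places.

A Pareto(scale x_m, shape k) prior on the upper bound θ of Uniform(0, θ) is conjugate: posterior is Pareto(max(x_m, max xᵢ), k + n).
Sample maximum = 85.6; prior scale x_m = 46.0 → posterior scale = max = 85.6.
Posterior shape = 2.3 + 10 = 12.3.
E[θ|data] = k·x_m/(k−1) = 12.3·85.6/11.3 = 93.1752.

93.1752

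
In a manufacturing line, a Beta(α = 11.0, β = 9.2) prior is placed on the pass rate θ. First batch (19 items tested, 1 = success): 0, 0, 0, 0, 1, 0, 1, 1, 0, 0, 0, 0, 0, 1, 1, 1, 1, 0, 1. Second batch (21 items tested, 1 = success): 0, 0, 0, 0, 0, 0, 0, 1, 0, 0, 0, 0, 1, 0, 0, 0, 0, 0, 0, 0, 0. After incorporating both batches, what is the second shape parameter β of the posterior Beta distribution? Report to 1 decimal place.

39.2

The Beta prior is conjugate to a Binomial/Bernoulli likelihood; the update adds successes to α and failures to β.
After batch 1: Beta(11.0+8, 9.2+11) = Beta(19.0, 20.2).
After batch 2: Beta(19.0+2, 20.2+19) = Beta(21.0, 39.2).
Posterior β = 39.2.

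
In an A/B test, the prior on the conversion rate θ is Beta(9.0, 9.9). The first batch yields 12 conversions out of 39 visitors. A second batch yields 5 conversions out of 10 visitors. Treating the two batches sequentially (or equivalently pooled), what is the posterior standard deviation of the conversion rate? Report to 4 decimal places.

0.0586

The Beta prior is conjugate to a Binomial/Bernoulli likelihood; the update adds successes to α and failures to β.
After batch 1: Beta(9.0+12, 9.9+27) = Beta(21.0, 36.9).
After batch 2: Beta(21.0+5, 36.9+5) = Beta(26.0, 41.9).
Var = αβ/((α+β)²(α+β+1)) = 26.0·41.9/(67.9²·68.9) = 0.00342948; SD = √0.00342948 = 0.0586.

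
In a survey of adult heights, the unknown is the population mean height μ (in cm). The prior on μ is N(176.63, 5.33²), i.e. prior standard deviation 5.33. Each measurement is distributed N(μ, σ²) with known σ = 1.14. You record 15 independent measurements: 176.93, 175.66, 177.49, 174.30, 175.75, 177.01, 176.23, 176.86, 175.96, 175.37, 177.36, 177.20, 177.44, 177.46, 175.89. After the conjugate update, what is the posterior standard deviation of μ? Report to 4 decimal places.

0.2939

For Normal data with known variance σ², a Normal(μ₀, σ₀²) prior on μ is conjugate. Posterior precision = 1/σ₀² + n/σ²; posterior mean is the precision-weighted average of μ₀ and x̄.
σ₀² = 5.33² = 28.4089, σ² = 1.14² = 1.2996; σ² + n·σ₀² = 1.2996 + 15·28.4089 = 427.4331.
Posterior precision = 1/σ₀² + n/σ² = 1/28.4089 + 15/1.2996 = (σ² + n·σ₀²)/(σ₀²σ²) = 427.4331/(28.4089·1.2996); posterior variance σₙ² = σ₀²σ²/(σ² + n·σ₀²) = 28.4089·1.2996/427.4331 = 0.086377.
Posterior SD = √σₙ² = √(28.4089·1.2996/427.4331) = 0.2939.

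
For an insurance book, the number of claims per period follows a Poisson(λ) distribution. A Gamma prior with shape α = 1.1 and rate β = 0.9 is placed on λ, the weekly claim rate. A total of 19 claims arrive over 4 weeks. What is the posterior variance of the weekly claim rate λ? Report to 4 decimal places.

With a Gamma(shape α, rate β) prior, the Poisson likelihood is conjugate: the posterior is Gamma(α + ΣXᵢ, β + n).
Posterior: Gamma(α+S, β+n) = Gamma(1.1+19, 0.9+4) = Gamma(20.1, 4.9).
Var = α/β² = 20.1/4.9² = 0.8372.

0.8372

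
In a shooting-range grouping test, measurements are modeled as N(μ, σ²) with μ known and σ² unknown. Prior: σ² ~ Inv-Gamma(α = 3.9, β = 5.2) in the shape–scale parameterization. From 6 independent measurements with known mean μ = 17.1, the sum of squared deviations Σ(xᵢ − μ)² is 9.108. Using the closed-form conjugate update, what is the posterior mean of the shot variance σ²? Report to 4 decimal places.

With known mean μ and an Inverse-Gamma(α, β) prior on σ², the Normal likelihood is conjugate: posterior is Inv-Gamma(α + n/2, β + Σ(xᵢ−μ)²/2).
Posterior: Inv-Gamma(3.9 + 6/2, 5.2 + 9.108/2) = Inv-Gamma(6.90, 9.7540).
E[σ²|data] = β/(α−1) = 9.7540/5.90 = 1.6532.

1.6532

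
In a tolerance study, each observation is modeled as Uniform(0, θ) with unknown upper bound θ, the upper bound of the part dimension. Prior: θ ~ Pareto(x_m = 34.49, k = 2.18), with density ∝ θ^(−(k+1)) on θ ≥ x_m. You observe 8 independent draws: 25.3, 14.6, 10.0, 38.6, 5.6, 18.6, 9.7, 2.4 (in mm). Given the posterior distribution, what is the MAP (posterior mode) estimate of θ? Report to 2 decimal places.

38.60

A Pareto(scale x_m, shape k) prior on the upper bound θ of Uniform(0, θ) is conjugate: posterior is Pareto(max(x_m, max xᵢ), k + n).
Sample maximum = 38.6; prior scale x_m = 34.49 → posterior scale = max = 38.60.
Posterior shape = 2.18 + 8 = 10.18.
The Pareto density is decreasing on [x_m, ∞), so the mode is x_m = 38.60.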